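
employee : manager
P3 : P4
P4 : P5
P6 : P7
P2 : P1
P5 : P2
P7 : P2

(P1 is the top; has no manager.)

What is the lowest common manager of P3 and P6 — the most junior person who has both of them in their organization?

P2

P3's chain of managers is P4, P5, P2, P1. P6's chain of managers is P7, P2, P1. The first manager that appears in both chains is P2.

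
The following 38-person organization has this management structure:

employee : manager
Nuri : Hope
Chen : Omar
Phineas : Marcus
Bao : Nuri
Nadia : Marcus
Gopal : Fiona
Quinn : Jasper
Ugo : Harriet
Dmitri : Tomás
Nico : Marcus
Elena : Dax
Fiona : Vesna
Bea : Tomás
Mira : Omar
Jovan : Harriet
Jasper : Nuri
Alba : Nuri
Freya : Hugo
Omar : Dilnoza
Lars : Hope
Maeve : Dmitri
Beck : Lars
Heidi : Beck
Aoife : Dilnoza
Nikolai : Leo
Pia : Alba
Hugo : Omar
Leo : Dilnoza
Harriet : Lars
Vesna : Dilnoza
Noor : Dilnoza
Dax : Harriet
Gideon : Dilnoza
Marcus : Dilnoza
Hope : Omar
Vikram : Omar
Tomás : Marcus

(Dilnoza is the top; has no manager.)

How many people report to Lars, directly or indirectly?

7

Lars directly manages Harriet, Beck. Under Harriet: Jovan, Ugo, Dax, Elena (4). Under Beck: Heidi (1). So Lars's organization is 2 direct reports plus everyone under them: 5 + 2 = 7.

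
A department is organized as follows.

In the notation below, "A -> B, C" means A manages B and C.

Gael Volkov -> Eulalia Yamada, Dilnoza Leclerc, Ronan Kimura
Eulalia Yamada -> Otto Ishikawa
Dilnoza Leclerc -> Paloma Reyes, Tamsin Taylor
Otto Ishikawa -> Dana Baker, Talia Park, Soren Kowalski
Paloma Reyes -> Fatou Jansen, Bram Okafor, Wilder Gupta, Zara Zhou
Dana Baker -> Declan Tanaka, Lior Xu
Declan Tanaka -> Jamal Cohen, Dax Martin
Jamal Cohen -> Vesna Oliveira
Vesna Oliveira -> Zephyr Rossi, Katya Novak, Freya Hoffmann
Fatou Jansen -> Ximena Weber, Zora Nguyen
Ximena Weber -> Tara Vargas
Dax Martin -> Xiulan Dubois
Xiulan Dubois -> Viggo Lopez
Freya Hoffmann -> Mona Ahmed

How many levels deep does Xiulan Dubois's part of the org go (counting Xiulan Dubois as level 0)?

1

The longest chain under Xiulan Dubois runs Xiulan Dubois → Viggo Lopez, which is 1 level below Xiulan Dubois.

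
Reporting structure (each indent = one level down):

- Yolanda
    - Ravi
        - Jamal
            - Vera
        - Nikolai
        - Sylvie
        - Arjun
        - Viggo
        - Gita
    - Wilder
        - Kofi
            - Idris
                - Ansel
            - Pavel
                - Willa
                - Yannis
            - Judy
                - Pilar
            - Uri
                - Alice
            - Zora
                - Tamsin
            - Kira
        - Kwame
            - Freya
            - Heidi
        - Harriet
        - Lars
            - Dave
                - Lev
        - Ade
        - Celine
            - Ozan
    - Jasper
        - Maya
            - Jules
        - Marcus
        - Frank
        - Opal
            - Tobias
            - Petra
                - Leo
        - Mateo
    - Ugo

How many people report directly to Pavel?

Pavel directly manages Willa, Yannis. That is 2 direct reports.

2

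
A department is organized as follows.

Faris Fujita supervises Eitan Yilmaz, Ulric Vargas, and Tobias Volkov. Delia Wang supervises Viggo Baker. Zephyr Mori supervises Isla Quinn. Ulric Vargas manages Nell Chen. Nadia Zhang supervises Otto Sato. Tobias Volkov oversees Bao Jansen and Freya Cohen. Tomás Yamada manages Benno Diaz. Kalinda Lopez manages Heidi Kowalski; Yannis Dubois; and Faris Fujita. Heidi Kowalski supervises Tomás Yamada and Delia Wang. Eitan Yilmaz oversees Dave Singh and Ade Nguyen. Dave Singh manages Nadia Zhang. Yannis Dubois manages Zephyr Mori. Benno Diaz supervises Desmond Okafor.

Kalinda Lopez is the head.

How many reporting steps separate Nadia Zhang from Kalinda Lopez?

4

Chain from Nadia Zhang up to Kalinda Lopez: Nadia Zhang → Dave Singh → Eitan Yilmaz → Faris Fujita → Kalinda Lopez. That is 4 steps up, so Nadia Zhang is 4 levels below Kalinda Lopez.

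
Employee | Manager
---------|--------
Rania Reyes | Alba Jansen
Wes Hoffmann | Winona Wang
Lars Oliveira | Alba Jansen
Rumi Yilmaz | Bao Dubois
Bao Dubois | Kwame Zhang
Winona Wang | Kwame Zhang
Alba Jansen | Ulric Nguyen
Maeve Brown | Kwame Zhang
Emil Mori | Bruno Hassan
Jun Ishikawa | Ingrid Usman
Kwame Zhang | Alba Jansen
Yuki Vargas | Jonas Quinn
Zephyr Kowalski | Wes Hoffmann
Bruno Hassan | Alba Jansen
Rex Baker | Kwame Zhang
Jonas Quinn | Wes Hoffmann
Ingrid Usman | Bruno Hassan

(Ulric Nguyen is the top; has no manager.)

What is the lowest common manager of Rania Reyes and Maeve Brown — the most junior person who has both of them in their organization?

Rania Reyes's chain of managers is Alba Jansen, Ulric Nguyen. Maeve Brown's chain of managers is Kwame Zhang, Alba Jansen, Ulric Nguyen. The first manager that appears in both chains is Alba Jansen.

Alba Jansen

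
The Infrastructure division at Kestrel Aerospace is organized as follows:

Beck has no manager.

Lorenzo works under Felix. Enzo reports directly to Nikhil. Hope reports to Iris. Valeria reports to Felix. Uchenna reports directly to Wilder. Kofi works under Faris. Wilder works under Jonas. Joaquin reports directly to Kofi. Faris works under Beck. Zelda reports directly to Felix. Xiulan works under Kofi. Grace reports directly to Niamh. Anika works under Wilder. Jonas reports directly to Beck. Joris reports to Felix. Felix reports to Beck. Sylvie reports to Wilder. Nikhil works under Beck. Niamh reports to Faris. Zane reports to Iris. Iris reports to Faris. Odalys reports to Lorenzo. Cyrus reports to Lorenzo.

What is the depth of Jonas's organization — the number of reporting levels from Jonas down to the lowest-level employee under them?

2

The longest chain under Jonas runs Jonas → Wilder → Uchenna, which is 2 levels below Jonas.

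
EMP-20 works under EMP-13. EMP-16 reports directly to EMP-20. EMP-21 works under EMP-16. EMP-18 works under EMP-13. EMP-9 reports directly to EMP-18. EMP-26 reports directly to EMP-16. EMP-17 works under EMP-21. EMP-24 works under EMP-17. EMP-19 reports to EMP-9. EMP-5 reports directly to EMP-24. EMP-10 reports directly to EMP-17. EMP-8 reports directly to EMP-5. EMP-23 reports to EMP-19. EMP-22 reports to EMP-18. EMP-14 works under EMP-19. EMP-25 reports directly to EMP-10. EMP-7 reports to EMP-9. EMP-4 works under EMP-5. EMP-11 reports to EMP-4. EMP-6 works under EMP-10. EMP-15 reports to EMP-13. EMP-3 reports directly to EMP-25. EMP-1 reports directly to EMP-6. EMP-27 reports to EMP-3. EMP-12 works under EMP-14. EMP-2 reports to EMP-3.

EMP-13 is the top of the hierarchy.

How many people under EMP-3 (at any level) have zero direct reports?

2

The people in EMP-3's organization with no one reporting to them are EMP-2, EMP-27. That is 2.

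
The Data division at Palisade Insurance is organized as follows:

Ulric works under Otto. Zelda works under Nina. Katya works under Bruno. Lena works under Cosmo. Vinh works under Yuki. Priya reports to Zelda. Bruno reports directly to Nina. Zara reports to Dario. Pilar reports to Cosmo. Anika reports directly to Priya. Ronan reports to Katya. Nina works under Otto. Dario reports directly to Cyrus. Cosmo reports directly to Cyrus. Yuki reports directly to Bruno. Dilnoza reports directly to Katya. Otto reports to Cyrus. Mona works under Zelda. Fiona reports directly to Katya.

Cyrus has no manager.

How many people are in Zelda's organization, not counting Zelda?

3

Zelda directly manages Priya, Mona. Under Priya: Anika (1). Mona has no reports. So Zelda's organization is 2 direct reports plus everyone under them: 2 + 1 = 3.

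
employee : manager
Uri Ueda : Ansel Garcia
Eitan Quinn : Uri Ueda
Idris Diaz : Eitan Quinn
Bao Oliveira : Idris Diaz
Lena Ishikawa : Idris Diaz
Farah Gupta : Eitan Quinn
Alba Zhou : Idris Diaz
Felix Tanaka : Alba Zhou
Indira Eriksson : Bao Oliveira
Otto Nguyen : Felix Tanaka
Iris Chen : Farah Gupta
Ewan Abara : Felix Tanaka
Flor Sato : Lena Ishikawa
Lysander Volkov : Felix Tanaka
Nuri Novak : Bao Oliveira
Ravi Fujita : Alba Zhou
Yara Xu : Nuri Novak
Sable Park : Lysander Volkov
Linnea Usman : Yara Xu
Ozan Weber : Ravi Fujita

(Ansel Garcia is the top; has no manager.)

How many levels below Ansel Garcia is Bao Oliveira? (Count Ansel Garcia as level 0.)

4

Chain from Bao Oliveira up to Ansel Garcia: Bao Oliveira → Idris Diaz → Eitan Quinn → Uri Ueda → Ansel Garcia. That is 4 steps up, so Bao Oliveira is 4 levels below Ansel Garcia.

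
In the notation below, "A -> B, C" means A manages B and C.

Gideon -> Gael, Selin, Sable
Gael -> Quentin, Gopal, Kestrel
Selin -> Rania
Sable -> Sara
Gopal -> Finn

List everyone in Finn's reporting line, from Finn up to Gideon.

Finn reports to Gopal. Gopal reports to Gael. Gael reports to Gideon. Gideon is at the top.

Finn -> Gopal -> Gael -> Gideon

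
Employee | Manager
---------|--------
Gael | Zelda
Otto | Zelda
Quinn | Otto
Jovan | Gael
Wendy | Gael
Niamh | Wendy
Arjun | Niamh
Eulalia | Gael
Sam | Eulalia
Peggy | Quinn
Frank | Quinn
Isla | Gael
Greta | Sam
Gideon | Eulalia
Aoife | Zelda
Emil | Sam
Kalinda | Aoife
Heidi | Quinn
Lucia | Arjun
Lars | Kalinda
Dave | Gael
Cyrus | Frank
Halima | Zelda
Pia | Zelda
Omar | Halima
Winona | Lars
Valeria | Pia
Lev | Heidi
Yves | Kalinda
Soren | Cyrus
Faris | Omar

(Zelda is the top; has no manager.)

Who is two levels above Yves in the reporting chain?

Yves reports to Kalinda, and Kalinda reports to Aoife. So Yves's skip-level manager is Aoife.

Aoife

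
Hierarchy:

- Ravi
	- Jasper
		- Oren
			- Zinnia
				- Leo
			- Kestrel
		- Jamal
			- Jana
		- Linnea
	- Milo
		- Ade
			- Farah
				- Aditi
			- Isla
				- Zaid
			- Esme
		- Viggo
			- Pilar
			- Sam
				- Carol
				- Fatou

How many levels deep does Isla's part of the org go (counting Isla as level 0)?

1

The longest chain under Isla runs Isla → Zaid, which is 1 level below Isla.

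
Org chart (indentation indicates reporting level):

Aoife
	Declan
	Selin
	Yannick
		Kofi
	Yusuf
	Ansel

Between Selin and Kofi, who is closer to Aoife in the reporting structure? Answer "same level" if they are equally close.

Selin

Selin is 1 level below Aoife; Kofi is 2. Selin is higher.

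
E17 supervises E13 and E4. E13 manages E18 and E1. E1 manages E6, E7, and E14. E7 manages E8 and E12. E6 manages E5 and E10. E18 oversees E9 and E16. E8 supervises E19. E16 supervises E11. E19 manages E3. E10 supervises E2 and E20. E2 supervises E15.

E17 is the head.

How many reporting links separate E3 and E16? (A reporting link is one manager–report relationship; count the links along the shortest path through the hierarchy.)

E3 is 5 levels below E13, and E16 is 2 levels below E13 (their lowest common manager). The shortest path runs up from E3 to E13 and back down to E16: 5 + 2 = 7 links.

7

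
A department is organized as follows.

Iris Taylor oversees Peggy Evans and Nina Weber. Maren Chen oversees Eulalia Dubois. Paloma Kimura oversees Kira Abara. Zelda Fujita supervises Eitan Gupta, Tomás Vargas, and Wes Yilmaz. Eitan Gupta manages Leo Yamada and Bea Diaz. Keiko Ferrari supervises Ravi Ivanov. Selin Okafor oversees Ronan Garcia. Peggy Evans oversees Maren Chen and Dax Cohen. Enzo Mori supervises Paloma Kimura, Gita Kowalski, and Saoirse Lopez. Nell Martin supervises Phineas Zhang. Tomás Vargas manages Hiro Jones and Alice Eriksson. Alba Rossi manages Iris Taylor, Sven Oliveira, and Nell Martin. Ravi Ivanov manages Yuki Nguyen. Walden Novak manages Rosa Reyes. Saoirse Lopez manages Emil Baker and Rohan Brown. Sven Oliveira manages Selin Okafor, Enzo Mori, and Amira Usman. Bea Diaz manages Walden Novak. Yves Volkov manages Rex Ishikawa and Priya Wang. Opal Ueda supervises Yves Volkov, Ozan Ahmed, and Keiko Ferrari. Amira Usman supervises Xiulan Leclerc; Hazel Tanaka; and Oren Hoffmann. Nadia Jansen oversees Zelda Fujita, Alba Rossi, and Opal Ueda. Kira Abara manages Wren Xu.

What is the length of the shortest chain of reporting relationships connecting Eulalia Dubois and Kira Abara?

Eulalia Dubois is 4 levels below Alba Rossi, and Kira Abara is 4 levels below Alba Rossi (their lowest common manager). The shortest path runs up from Eulalia Dubois to Alba Rossi and back down to Kira Abara: 4 + 4 = 8 links.

8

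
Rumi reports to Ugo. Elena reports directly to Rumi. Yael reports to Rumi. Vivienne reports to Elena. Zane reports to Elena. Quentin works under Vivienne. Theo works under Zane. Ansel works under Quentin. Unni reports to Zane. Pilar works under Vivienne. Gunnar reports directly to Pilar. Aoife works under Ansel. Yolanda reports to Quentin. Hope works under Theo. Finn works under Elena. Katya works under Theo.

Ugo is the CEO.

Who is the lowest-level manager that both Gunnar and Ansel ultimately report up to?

Gunnar's chain of managers is Pilar, Vivienne, Elena, Rumi, Ugo. Ansel's chain of managers is Quentin, Vivienne, Elena, Rumi, Ugo. The first manager that appears in both chains is Vivienne.

Vivienne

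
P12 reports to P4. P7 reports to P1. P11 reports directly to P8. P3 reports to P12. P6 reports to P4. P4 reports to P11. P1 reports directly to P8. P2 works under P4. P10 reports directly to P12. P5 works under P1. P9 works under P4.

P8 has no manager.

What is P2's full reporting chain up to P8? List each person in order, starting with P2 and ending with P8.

P2 -> P4 -> P11 -> P8

P2 reports to P4. P4 reports to P11. P11 reports to P8. P8 is at the top.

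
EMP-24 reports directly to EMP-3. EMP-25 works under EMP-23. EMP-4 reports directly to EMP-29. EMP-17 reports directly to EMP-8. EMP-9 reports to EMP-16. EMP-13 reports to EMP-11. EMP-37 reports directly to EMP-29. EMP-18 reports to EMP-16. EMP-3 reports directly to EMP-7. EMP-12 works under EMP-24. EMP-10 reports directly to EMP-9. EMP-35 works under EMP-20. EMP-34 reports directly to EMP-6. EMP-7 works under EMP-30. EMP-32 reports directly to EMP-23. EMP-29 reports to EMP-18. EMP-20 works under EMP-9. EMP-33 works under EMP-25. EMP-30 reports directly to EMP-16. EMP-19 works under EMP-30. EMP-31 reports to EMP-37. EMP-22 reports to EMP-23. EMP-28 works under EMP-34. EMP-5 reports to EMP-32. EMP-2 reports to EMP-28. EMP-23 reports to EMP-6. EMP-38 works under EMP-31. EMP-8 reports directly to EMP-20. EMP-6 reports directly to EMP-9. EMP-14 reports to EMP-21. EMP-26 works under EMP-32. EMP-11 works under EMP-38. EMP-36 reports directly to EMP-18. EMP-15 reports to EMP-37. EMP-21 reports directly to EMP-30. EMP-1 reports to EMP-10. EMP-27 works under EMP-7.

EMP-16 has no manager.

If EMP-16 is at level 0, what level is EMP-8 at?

3

Chain from EMP-8 up to EMP-16: EMP-8 → EMP-20 → EMP-9 → EMP-16. That is 3 steps up, so EMP-8 is 3 levels below EMP-16.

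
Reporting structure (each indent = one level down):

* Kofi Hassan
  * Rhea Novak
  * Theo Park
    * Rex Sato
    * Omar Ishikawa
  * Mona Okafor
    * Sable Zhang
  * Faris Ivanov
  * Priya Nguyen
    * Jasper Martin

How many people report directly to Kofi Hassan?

Kofi Hassan directly manages Rhea Novak, Theo Park, Mona Okafor, Faris Ivanov, Priya Nguyen. That is 5 direct reports.

5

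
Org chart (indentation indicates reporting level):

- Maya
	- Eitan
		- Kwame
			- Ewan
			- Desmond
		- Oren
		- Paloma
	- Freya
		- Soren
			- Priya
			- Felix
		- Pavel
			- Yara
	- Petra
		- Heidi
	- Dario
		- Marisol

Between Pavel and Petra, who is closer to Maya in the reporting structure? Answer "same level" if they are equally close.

Petra

Pavel is 2 levels below Maya; Petra is 1. Petra is higher.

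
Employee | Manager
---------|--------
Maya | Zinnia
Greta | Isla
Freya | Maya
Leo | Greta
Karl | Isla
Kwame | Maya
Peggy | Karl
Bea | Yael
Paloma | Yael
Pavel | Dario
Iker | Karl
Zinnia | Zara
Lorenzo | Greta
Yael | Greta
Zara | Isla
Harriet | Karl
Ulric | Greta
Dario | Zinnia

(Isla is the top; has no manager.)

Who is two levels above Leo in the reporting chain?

Isla

Leo reports to Greta, and Greta reports to Isla. So Leo's skip-level manager is Isla.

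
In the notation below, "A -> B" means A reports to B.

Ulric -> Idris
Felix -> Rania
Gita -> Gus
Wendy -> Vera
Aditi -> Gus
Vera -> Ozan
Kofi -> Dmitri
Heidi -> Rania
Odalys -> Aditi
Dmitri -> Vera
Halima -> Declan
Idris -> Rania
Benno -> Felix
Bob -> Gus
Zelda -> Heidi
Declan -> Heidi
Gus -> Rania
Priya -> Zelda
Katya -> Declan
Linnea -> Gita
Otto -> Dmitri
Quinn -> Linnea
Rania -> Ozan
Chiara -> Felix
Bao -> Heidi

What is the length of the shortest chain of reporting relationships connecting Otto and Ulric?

Otto is 3 levels below Ozan, and Ulric is 3 levels below Ozan (their lowest common manager). The shortest path runs up from Otto to Ozan and back down to Ulric: 3 + 3 = 6 links.

6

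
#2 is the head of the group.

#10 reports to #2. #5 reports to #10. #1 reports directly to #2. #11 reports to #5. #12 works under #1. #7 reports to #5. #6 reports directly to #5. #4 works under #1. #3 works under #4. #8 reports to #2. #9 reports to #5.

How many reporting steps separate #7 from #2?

Chain from #7 up to #2: #7 → #5 → #10 → #2. That is 3 steps up, so #7 is 3 levels below #2.

3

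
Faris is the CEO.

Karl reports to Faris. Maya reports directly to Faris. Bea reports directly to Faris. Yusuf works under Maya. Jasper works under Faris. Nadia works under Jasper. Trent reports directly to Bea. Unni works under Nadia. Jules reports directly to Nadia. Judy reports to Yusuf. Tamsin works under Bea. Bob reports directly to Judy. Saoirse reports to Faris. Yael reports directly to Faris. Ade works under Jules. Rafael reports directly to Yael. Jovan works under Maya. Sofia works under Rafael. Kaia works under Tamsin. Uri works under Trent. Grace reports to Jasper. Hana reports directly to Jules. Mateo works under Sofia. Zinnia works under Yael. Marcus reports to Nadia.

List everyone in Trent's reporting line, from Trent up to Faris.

Trent -> Bea -> Faris

Trent reports to Bea. Bea reports to Faris. Faris is at the top.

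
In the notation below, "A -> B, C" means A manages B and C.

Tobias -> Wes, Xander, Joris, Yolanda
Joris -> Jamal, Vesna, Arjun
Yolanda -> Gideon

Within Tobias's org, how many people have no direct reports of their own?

The people in Tobias's organization with no one reporting to them are Gideon, Arjun, Vesna, Jamal, Xander, Wes. That is 6.

6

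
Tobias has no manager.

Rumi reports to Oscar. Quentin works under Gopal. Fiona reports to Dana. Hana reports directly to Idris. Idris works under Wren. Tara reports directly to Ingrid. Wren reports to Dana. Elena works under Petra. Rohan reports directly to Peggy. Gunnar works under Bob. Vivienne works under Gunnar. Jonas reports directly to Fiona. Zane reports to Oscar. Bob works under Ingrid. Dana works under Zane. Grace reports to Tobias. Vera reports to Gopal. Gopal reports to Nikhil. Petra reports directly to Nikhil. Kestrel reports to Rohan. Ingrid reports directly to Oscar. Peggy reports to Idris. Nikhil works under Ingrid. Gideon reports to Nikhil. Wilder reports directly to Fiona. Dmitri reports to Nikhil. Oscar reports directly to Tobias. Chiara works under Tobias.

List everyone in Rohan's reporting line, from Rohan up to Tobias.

Rohan -> Peggy -> Idris -> Wren -> Dana -> Zane -> Oscar -> Tobias

Rohan reports to Peggy. Peggy reports to Idris. Idris reports to Wren. Wren reports to Dana. Dana reports to Zane. Zane reports to Oscar. Oscar reports to Tobias. Tobias is at the top.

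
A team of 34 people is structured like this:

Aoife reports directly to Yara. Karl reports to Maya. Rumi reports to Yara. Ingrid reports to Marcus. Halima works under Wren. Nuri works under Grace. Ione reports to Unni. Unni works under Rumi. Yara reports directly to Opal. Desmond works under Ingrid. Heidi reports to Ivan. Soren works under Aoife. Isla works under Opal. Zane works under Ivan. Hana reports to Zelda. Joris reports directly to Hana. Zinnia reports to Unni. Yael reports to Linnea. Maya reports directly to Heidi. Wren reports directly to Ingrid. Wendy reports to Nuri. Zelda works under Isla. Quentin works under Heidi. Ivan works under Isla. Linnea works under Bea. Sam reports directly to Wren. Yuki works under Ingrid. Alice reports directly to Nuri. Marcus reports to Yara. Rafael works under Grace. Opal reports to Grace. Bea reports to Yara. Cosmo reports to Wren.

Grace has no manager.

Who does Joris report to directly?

Joris reports directly to Hana.

Hana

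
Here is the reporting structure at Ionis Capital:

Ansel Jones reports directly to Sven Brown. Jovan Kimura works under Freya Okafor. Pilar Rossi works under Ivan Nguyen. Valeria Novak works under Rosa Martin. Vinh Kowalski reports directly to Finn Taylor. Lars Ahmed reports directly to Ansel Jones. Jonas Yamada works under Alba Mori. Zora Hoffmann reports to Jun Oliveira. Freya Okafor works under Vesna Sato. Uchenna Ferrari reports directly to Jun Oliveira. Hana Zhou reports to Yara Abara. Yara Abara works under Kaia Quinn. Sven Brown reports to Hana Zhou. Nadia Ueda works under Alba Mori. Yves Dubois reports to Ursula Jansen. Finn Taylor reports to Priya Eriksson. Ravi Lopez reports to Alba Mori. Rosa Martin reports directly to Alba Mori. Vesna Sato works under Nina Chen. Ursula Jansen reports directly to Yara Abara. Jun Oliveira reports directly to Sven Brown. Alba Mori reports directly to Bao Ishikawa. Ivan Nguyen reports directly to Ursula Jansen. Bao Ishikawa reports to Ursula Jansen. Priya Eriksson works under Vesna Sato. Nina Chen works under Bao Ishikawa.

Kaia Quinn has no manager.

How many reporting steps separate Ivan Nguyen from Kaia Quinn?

Chain from Ivan Nguyen up to Kaia Quinn: Ivan Nguyen → Ursula Jansen → Yara Abara → Kaia Quinn. That is 3 steps up, so Ivan Nguyen is 3 levels below Kaia Quinn.

3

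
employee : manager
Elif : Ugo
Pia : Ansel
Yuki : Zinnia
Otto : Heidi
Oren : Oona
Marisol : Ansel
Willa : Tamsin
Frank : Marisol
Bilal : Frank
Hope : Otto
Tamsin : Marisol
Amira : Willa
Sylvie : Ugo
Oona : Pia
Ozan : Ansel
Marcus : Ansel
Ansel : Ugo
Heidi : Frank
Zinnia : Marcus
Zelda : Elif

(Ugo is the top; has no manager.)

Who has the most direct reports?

Direct-report counts: Ugo has 3; Elif has 1; Ansel has 4; Pia has 1; Oona has 1; Marcus has 1; Zinnia has 1; Marisol has 2; Tamsin has 1; Willa has 1; Frank has 2; Heidi has 1; Otto has 1. The largest is 4, held by Ansel.

Ansel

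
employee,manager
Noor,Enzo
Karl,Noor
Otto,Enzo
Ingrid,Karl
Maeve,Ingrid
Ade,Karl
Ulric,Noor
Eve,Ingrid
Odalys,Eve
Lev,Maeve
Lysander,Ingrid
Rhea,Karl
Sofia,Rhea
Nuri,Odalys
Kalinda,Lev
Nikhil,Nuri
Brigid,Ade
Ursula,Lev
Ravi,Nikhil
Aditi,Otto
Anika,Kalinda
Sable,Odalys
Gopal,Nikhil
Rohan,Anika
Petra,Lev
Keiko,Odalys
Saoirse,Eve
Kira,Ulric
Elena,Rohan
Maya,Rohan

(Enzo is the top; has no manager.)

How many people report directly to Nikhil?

2

Nikhil directly manages Ravi, Gopal. That is 2 direct reports.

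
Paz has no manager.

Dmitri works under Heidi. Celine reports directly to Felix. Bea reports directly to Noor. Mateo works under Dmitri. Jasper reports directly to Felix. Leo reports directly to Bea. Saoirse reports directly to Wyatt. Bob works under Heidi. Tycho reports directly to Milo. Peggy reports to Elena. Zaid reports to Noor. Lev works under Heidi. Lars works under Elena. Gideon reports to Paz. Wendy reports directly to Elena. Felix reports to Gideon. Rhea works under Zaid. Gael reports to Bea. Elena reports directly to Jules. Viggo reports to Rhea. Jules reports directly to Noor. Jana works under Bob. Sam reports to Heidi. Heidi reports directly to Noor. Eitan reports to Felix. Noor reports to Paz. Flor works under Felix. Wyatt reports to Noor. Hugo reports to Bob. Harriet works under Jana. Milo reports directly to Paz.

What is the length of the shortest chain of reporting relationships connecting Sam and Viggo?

5

Sam is 2 levels below Noor, and Viggo is 3 levels below Noor (their lowest common manager). The shortest path runs up from Sam to Noor and back down to Viggo: 2 + 3 = 5 links.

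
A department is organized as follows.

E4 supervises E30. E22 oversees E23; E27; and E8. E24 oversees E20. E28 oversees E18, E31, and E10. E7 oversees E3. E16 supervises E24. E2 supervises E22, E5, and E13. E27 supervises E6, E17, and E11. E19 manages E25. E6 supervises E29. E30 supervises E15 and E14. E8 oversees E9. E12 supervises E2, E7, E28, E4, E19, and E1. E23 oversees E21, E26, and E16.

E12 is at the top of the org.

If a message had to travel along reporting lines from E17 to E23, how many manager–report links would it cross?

E17 is 2 levels below E22, and E23 is 1 level below E22 (their lowest common manager). The shortest path runs up from E17 to E22 and back down to E23: 2 + 1 = 3 links.

3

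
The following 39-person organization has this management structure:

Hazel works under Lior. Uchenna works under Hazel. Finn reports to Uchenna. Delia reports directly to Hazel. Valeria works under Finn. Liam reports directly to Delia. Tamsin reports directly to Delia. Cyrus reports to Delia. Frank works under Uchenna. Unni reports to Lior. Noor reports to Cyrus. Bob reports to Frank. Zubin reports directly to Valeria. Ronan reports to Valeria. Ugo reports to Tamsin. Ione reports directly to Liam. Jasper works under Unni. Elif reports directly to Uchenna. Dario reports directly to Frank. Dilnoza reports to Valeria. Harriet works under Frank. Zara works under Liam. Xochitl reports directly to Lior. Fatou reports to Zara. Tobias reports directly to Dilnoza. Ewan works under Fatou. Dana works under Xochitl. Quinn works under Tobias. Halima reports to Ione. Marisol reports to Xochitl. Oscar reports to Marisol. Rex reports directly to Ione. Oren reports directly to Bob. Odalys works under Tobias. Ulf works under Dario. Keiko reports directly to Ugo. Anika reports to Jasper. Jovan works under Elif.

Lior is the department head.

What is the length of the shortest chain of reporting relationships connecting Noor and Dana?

Noor is 4 levels below Lior, and Dana is 2 levels below Lior (their lowest common manager). The shortest path runs up from Noor to Lior and back down to Dana: 4 + 2 = 6 links.

6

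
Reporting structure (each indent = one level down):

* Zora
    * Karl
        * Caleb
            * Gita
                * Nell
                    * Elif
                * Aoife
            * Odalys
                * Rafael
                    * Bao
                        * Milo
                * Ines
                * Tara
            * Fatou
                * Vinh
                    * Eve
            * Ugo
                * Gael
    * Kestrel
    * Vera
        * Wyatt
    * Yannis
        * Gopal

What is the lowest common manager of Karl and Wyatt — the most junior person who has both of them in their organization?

Karl's chain of managers is Zora. Wyatt's chain of managers is Vera, Zora. The first manager that appears in both chains is Zora.

Zora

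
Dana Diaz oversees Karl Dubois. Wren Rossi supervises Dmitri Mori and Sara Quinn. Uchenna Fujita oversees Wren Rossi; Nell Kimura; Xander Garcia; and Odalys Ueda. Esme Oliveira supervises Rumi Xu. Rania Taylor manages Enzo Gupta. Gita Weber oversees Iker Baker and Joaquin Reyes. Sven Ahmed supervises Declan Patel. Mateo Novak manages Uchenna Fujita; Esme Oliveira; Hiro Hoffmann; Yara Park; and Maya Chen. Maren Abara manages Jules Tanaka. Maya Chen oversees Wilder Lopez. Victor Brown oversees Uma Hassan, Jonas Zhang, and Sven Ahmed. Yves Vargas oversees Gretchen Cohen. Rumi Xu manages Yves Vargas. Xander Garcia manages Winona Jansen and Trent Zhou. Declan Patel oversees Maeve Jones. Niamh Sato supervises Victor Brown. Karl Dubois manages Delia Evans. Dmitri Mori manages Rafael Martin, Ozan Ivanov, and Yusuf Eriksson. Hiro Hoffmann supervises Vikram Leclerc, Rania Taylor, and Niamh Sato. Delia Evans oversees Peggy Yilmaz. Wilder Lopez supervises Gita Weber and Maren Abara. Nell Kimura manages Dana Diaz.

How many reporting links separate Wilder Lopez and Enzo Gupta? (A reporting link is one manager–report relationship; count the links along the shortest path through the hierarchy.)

5

Wilder Lopez is 2 levels below Mateo Novak, and Enzo Gupta is 3 levels below Mateo Novak (their lowest common manager). The shortest path runs up from Wilder Lopez to Mateo Novak and back down to Enzo Gupta: 2 + 3 = 5 links.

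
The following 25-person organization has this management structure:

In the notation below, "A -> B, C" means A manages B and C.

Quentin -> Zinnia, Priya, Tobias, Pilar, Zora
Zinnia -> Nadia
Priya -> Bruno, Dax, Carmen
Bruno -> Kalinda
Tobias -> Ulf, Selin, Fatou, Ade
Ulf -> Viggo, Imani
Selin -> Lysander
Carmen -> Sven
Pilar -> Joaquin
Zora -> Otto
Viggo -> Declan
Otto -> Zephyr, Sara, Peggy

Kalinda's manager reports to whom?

Priya

Kalinda reports to Bruno, and Bruno reports to Priya. So Kalinda's skip-level manager is Priya.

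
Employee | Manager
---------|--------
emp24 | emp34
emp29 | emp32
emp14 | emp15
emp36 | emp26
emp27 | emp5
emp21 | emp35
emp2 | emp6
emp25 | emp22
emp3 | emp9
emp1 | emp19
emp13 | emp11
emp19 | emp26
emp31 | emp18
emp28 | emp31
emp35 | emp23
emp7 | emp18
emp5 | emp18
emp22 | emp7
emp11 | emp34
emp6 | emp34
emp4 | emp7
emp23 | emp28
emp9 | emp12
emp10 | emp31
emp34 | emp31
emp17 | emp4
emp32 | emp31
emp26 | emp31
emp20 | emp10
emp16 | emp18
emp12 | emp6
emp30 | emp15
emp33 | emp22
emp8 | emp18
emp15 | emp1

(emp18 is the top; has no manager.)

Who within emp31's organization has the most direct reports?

emp31

Direct-report counts within emp31's organization: emp31 has 5; emp10 has 1; emp32 has 1; emp28 has 1; emp23 has 1; emp35 has 1; emp34 has 3; emp11 has 1; emp6 has 2; emp12 has 1; emp9 has 1; emp26 has 2; emp19 has 1; emp1 has 1; emp15 has 2. The largest is 5, held by emp31.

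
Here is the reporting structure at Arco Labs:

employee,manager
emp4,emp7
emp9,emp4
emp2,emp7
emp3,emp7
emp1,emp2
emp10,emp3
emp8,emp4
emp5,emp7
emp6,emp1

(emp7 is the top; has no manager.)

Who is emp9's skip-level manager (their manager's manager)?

emp9 reports to emp4, and emp4 reports to emp7. So emp9's skip-level manager is emp7.

emp7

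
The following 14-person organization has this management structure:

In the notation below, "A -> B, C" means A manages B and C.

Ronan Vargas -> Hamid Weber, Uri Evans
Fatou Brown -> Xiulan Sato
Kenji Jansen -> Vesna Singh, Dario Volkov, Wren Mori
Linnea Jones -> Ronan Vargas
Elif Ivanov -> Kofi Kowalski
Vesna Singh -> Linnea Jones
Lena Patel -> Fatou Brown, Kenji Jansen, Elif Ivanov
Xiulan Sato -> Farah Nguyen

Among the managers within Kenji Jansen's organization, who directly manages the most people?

Kenji Jansen

Direct-report counts within Kenji Jansen's organization: Kenji Jansen has 3; Vesna Singh has 1; Linnea Jones has 1; Ronan Vargas has 2. The largest is 3, held by Kenji Jansen.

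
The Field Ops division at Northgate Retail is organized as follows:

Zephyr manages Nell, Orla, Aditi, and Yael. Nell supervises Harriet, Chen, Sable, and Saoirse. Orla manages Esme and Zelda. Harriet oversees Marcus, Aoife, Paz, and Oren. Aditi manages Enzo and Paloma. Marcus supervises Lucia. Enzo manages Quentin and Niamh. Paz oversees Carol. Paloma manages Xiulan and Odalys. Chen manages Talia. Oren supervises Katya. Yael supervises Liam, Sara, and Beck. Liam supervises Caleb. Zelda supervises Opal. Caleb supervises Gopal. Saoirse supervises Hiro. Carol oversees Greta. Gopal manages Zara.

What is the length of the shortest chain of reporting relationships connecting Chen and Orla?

3

Chen is 2 levels below Zephyr, and Orla is 1 level below Zephyr (their lowest common manager). The shortest path runs up from Chen to Zephyr and back down to Orla: 2 + 1 = 3 links.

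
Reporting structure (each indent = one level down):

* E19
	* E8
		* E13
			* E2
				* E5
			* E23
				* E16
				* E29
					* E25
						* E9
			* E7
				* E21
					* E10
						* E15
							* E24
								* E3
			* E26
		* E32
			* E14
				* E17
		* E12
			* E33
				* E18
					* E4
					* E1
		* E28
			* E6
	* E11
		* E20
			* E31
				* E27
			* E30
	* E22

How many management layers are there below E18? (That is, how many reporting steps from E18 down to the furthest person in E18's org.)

1

The longest chain under E18 runs E18 → E1, which is 1 level below E18.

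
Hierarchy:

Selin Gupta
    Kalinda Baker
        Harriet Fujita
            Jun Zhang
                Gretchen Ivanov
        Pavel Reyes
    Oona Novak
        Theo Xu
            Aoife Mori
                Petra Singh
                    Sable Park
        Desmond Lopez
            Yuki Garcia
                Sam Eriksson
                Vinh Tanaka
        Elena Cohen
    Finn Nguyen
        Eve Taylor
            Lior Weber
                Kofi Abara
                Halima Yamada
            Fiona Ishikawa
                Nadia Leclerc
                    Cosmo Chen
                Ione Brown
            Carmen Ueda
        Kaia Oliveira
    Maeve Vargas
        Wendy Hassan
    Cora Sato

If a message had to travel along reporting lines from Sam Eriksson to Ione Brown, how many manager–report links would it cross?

Sam Eriksson is 4 levels below Selin Gupta, and Ione Brown is 4 levels below Selin Gupta (their lowest common manager). The shortest path runs up from Sam Eriksson to Selin Gupta and back down to Ione Brown: 4 + 4 = 8 links.

8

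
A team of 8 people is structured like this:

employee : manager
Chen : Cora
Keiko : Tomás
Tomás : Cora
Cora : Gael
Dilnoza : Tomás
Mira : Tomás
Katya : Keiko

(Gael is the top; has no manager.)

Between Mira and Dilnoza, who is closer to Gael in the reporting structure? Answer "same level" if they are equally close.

Both Mira and Dilnoza are 3 levels below Gael.

same level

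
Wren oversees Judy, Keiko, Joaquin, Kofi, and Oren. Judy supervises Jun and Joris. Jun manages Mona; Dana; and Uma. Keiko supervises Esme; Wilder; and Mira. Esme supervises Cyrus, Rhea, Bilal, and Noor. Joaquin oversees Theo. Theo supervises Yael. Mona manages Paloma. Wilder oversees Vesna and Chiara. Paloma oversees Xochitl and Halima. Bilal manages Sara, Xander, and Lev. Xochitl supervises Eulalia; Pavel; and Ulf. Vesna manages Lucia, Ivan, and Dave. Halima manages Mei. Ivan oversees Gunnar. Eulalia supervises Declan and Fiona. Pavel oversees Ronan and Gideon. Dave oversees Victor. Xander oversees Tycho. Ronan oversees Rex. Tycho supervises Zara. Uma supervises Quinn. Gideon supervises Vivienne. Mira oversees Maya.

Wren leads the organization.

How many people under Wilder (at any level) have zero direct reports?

4

The people in Wilder's organization with no one reporting to them are Lucia, Victor, Gunnar, Chiara. That is 4.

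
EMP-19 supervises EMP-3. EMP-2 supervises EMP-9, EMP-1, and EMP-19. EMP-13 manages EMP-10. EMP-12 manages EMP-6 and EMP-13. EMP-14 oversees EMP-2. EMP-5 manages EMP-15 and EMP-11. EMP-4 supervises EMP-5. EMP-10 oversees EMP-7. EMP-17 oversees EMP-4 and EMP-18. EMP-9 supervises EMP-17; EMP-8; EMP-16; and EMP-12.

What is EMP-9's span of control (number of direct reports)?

EMP-9 directly manages EMP-17, EMP-8, EMP-16, EMP-12. That is 4 direct reports.

4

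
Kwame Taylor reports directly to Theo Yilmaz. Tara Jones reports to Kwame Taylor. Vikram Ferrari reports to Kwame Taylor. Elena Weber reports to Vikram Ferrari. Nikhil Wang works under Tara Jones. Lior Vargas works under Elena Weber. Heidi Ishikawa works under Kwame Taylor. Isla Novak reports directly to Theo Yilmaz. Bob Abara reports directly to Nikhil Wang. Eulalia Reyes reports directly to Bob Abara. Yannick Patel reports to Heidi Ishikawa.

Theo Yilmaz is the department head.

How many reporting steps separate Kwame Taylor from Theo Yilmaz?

Chain from Kwame Taylor up to Theo Yilmaz: Kwame Taylor → Theo Yilmaz. That is 1 step up, so Kwame Taylor is 1 level below Theo Yilmaz.

1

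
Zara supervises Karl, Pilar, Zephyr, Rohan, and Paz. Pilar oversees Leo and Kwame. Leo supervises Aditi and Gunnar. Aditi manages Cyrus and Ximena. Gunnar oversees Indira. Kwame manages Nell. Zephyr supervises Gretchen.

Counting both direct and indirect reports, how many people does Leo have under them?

Leo directly manages Aditi, Gunnar. Under Aditi: Ximena, Cyrus (2). Under Gunnar: Indira (1). So Leo's organization is 2 direct reports plus everyone under them: 3 + 2 = 5.

5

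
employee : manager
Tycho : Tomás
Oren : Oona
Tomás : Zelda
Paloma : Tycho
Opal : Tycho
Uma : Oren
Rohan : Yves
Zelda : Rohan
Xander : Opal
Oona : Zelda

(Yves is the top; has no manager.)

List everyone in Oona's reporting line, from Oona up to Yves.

Oona -> Zelda -> Rohan -> Yves

Oona reports to Zelda. Zelda reports to Rohan. Rohan reports to Yves. Yves is at the top.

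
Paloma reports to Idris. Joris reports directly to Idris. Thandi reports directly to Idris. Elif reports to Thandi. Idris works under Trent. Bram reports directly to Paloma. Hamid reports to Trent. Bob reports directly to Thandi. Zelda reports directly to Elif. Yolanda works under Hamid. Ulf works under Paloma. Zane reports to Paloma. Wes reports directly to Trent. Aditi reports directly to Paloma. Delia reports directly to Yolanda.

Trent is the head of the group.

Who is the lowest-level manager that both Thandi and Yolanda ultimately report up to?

Trent

Thandi's chain of managers is Idris, Trent. Yolanda's chain of managers is Hamid, Trent. The first manager that appears in both chains is Trent.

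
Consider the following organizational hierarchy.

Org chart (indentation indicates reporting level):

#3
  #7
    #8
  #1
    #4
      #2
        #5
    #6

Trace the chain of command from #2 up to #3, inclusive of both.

#2 reports to #4. #4 reports to #1. #1 reports to #3. #3 is at the top.

#2 -> #4 -> #1 -> #3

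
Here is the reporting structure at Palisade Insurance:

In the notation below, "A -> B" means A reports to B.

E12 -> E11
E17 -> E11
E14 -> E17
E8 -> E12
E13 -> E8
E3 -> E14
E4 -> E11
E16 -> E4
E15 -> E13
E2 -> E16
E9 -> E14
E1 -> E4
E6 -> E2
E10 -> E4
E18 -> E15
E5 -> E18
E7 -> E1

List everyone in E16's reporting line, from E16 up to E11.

E16 reports to E4. E4 reports to E11. E11 is at the top.

E16 -> E4 -> E11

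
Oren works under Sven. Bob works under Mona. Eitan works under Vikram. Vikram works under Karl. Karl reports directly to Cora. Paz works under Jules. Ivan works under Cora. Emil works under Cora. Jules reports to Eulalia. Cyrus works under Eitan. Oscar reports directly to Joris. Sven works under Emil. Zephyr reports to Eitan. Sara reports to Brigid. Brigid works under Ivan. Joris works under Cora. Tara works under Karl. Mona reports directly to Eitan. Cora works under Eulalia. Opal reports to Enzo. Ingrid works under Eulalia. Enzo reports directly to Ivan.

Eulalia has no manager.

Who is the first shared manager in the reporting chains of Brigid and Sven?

Cora

Brigid's chain of managers is Ivan, Cora, Eulalia. Sven's chain of managers is Emil, Cora, Eulalia. The first manager that appears in both chains is Cora.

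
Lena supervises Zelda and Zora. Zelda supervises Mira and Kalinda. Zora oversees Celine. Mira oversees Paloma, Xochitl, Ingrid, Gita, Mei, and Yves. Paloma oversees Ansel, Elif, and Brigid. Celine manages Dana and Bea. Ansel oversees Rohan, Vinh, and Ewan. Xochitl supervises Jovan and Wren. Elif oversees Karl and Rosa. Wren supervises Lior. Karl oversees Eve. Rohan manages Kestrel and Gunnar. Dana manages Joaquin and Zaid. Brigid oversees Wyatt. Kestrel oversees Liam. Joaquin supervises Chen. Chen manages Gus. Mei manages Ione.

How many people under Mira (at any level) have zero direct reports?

13

The people in Mira's organization with no one reporting to them are Yves, Ione, Gita, Ingrid, Lior, Jovan, Wyatt, Rosa, Eve, Vinh, Gunnar, Liam, Ewan. That is 13.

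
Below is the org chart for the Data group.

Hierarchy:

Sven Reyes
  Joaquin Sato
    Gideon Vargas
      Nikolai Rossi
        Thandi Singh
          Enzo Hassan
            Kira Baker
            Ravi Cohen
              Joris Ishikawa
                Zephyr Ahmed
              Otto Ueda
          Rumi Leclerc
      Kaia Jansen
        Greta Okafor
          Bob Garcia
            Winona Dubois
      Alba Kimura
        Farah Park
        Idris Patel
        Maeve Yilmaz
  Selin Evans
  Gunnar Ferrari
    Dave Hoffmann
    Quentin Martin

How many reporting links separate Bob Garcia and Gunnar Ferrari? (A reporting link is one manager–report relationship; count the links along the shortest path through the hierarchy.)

Bob Garcia is 5 levels below Sven Reyes, and Gunnar Ferrari is 1 level below Sven Reyes (their lowest common manager). The shortest path runs up from Bob Garcia to Sven Reyes and back down to Gunnar Ferrari: 5 + 1 = 6 links.

6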